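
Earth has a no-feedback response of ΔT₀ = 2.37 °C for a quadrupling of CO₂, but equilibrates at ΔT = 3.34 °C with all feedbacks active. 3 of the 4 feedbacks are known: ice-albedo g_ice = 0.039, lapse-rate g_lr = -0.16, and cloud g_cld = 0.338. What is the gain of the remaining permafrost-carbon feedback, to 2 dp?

Amplification A = ΔT/ΔT₀ = 3.34/2.37 = 1.409.
Total gain g = 1 − 1/A = 1 − 1/1.409 = 0.2903.
Known gains sum to 0.039 − 0.16 + 0.338 = 0.217.
g_pf = 0.2903 − 0.217 = 0.07.

0.07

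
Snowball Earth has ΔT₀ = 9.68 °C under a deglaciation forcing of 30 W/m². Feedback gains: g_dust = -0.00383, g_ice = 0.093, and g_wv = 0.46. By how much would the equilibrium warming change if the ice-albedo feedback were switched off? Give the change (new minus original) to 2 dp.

-3.67 °C

Original: g = 0.54917, ΔT = 9.68/(1−0.54917) = 21.4715 °C.
Without ice-albedo: g' = 0.45617, ΔT' = 9.68/(1−0.45617) = 17.7997 °C.
Change = 17.7997 − 21.4715 = -3.67 °C.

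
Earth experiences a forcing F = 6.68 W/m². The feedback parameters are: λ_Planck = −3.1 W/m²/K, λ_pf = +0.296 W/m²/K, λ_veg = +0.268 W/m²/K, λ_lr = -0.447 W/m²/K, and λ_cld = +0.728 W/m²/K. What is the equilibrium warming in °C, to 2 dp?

Net feedback parameter λ = (−3.1) + (+0.296) + (+0.268) + (-0.447) + (+0.728) = -2.255 W/m²/K.
ΔT = −F/λ = −6.68/(-2.255) = 2.96 °C.

2.96 °C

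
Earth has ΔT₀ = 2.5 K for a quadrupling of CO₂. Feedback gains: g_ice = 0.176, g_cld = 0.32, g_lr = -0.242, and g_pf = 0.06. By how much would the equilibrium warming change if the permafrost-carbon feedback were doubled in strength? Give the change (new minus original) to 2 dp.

Original: g = 0.314, ΔT = 2.5/(1−0.314) = 3.6443 K.
With doubled permafrost-carbon: g' = 0.374, ΔT' = 2.5/(1−0.374) = 3.9936 K.
Change = 3.9936 − 3.6443 = 0.35 K.

0.35 K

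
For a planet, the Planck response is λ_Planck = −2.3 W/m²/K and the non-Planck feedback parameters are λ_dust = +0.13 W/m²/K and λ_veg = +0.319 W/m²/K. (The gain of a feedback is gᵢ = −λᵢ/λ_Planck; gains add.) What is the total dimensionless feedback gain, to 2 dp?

Convert to gains: g_dust = 0.13/2.3 = 0.05652; g_veg = 0.319/2.3 = 0.1387.
Total gain g = 0.19522.

0.20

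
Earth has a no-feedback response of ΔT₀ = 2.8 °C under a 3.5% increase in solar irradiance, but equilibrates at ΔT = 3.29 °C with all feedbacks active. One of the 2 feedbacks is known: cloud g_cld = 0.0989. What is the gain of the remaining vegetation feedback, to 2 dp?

Amplification A = ΔT/ΔT₀ = 3.29/2.8 = 1.175.
Total gain g = 1 − 1/A = 1 − 1/1.175 = 0.1489.
The known gain is 0.0989.
g_veg = 0.1489 − 0.0989 = 0.05.

0.05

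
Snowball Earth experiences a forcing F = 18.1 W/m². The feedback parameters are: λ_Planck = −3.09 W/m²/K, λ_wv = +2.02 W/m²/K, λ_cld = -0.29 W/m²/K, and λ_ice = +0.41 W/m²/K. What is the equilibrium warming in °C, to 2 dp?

Net feedback parameter λ = (−3.09) + (+2.02) + (-0.29) + (+0.41) = -0.95 W/m²/K.
ΔT = −F/λ = −18.1/(-0.95) = 19.05 °C.

19.05 °C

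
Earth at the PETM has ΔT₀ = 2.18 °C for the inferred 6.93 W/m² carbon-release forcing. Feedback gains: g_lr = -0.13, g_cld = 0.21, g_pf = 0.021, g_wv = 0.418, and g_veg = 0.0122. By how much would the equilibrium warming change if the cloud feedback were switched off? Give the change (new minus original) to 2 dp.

Original: g = 0.5312, ΔT = 2.18/(1−0.5312) = 4.6502 °C.
Without cloud: g' = 0.3212, ΔT' = 2.18/(1−0.3212) = 3.2115 °C.
Change = 3.2115 − 4.6502 = -1.44 °C.

-1.44 °C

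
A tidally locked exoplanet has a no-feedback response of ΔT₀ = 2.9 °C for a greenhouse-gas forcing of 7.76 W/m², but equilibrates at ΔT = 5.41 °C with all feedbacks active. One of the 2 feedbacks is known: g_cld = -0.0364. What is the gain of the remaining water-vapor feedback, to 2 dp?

0.50

Amplification A = ΔT/ΔT₀ = 5.41/2.9 = 1.866.
Total gain g = 1 − 1/A = 1 − 1/1.866 = 0.4641.
The known gain is -0.0364.
g_wv = 0.4641 + 0.0364 = 0.50.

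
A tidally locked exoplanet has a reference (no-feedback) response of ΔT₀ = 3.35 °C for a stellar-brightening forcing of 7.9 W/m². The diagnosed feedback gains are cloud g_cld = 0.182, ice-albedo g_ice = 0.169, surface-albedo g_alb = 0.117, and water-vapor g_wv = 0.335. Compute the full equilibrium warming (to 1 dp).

Total gain g = 0.182 + 0.169 + 0.117 + 0.335 = 0.803.
Amplification A = 1/(1 − 0.803) = 5.076.
ΔT = 3.35 × 5.076 = 17.0 °C.

17.0 °C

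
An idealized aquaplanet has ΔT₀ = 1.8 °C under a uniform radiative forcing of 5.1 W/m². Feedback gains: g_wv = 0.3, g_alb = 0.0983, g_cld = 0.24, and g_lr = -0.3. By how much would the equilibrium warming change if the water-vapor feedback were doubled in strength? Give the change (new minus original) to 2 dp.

2.26 °C

Original: g = 0.3383, ΔT = 1.8/(1−0.3383) = 2.7203 °C.
With doubled water-vapor: g' = 0.6383, ΔT' = 1.8/(1−0.6383) = 4.9765 °C.
Change = 4.9765 − 2.7203 = 2.26 °C.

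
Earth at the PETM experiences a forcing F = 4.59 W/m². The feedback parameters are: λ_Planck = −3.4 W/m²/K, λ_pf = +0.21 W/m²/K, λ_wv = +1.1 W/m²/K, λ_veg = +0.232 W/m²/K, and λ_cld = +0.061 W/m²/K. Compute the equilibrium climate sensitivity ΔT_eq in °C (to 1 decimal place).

Net feedback parameter λ = (−3.4) + (+0.21) + (+1.1) + (+0.232) + (+0.061) = -1.797 W/m²/K.
ΔT = −F/λ = −4.59/(-1.797) = 2.6 °C.

2.6 °C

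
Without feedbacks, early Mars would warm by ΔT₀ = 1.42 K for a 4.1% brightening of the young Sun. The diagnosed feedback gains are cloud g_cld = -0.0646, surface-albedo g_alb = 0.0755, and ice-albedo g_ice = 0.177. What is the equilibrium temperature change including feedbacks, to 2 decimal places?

1.75 K

Total gain g = -0.0646 + 0.0755 + 0.177 = 0.1879.
Amplification A = 1/(1 − 0.1879) = 1.231.
ΔT = 1.42 × 1.231 = 1.75 K.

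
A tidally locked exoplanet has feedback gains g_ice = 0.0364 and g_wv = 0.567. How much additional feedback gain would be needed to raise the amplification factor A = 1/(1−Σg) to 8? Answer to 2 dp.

0.27

Current total gain = 0.6034.
Target gain for A = 8: g* = 1 − 1/8 = 0.875.
Additional gain needed = 0.875 − 0.6034 = 0.27.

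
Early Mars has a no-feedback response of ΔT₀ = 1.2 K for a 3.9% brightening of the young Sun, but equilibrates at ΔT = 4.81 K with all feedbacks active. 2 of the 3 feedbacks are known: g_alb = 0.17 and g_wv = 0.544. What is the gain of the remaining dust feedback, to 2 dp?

0.04

Amplification A = ΔT/ΔT₀ = 4.81/1.2 = 4.008.
Total gain g = 1 − 1/A = 1 − 1/4.008 = 0.7505.
Known gains sum to 0.17 + 0.544 = 0.714.
g_dust = 0.7505 − 0.714 = 0.04.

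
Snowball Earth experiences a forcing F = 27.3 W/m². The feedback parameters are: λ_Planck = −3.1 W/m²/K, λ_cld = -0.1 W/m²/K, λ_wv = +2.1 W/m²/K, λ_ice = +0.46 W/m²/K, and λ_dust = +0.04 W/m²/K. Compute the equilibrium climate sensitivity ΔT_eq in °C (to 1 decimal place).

Net feedback parameter λ = (−3.1) + (-0.1) + (+2.1) + (+0.46) + (+0.04) = -0.6 W/m²/K.
ΔT = −F/λ = −27.3/(-0.6) = 45.5 °C.

45.5 °C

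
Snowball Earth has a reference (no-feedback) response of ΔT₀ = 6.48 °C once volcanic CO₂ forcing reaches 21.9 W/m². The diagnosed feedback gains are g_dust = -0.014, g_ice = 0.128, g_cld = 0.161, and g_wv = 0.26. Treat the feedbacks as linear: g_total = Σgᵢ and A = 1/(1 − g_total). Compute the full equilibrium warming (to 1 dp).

13.9 °C

Total gain g = -0.014 + 0.128 + 0.161 + 0.26 = 0.535.
Amplification A = 1/(1 − 0.535) = 2.151.
ΔT = 6.48 × 2.151 = 13.9 °C.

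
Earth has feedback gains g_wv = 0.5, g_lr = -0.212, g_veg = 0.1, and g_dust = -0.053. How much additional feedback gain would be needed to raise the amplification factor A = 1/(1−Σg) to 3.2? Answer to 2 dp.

Current total gain = 0.335.
Target gain for A = 3.2: g* = 1 − 1/3.2 = 0.6875.
Additional gain needed = 0.6875 − 0.335 = 0.35.

0.35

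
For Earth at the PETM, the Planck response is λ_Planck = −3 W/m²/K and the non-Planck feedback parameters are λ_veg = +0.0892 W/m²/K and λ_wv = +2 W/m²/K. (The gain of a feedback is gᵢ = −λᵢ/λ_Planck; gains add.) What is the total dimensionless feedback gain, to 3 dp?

Convert to gains: g_veg = 0.0892/3 = 0.02973; g_wv = 2/3 = 0.6667.
Total gain g = 0.69643.

0.696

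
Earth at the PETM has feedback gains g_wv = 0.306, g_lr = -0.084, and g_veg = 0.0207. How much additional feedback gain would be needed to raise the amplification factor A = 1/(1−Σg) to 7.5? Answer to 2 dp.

Current total gain = 0.2427.
Target gain for A = 7.5: g* = 1 − 1/7.5 = 0.8667.
Additional gain needed = 0.8667 − 0.2427 = 0.62.

0.62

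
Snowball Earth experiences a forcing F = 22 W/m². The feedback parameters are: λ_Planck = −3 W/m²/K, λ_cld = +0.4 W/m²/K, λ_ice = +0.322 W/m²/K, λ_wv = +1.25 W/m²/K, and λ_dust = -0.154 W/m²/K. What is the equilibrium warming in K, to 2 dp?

18.61 K

Net feedback parameter λ = (−3) + (+0.4) + (+0.322) + (+1.25) + (-0.154) = -1.182 W/m²/K.
ΔT = −F/λ = −22/(-1.182) = 18.61 K.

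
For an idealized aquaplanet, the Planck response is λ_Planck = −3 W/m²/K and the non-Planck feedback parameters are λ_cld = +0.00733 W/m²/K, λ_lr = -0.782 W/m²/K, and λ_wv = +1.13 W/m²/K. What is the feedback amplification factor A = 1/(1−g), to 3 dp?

Convert to gains: g_cld = 0.00733/3 = 0.002443; g_lr = -0.782/3 = -0.2607; g_wv = 1.13/3 = 0.3767.
Total gain g = 0.118443.
A = 1/(1 − 0.118443) = 1.134.

1.134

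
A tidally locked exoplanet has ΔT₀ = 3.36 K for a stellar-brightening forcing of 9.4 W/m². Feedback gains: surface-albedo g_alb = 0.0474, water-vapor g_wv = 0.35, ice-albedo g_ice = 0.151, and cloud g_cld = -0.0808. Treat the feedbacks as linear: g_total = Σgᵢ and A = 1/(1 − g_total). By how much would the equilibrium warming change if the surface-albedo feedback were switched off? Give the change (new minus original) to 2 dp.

-0.52 K

Original: g = 0.4676, ΔT = 3.36/(1−0.4676) = 6.3110 K.
Without surface-albedo: g' = 0.4202, ΔT' = 3.36/(1−0.4202) = 5.7951 K.
Change = 5.7951 − 6.3110 = -0.52 K.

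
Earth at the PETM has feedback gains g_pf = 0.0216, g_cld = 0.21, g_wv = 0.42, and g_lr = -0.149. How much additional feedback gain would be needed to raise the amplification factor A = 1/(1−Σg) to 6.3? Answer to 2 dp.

0.34

Current total gain = 0.5026.
Target gain for A = 6.3: g* = 1 − 1/6.3 = 0.8413.
Additional gain needed = 0.8413 − 0.5026 = 0.34.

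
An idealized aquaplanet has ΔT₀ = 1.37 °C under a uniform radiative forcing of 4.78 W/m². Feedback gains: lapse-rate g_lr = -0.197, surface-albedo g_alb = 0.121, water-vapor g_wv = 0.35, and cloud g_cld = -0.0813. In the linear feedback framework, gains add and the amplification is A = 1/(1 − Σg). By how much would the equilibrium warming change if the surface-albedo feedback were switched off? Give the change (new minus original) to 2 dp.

Original: g = 0.1927, ΔT = 1.37/(1−0.1927) = 1.6970 °C.
Without surface-albedo: g' = 0.0717, ΔT' = 1.37/(1−0.0717) = 1.4758 °C.
Change = 1.4758 − 1.6970 = -0.22 °C.

-0.22 °C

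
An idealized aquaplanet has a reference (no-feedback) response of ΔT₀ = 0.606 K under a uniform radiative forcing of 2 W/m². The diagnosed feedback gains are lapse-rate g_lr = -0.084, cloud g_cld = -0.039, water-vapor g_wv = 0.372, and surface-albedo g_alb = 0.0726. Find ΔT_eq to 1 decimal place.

Total gain g = -0.084 − 0.039 + 0.372 + 0.0726 = 0.3216.
Amplification A = 1/(1 − 0.3216) = 1.474.
ΔT = 0.606 × 1.474 = 0.9 K.

0.9 K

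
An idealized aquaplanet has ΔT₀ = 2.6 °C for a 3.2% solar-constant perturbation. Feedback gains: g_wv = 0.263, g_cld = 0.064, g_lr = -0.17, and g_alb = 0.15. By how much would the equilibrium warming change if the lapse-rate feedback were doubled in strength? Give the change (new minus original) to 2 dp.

-0.74 °C

Original: g = 0.307, ΔT = 2.6/(1−0.307) = 3.7518 °C.
With doubled lapse-rate: g' = 0.137, ΔT' = 2.6/(1−0.137) = 3.0127 °C.
Change = 3.0127 − 3.7518 = -0.74 °C.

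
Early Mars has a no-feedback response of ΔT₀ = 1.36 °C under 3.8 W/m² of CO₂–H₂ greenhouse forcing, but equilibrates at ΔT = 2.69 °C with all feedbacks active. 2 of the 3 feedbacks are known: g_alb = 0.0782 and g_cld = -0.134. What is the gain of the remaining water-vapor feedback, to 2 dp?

0.55

Amplification A = ΔT/ΔT₀ = 2.69/1.36 = 1.978.
Total gain g = 1 − 1/A = 1 − 1/1.978 = 0.4944.
Known gains sum to 0.0782 − 0.134 = -0.0558.
g_wv = 0.4944 + 0.0558 = 0.55.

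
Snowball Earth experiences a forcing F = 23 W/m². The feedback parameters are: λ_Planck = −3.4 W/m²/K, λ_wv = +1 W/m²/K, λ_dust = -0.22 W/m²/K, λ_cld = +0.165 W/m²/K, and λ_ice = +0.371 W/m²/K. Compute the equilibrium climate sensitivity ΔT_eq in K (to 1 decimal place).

Net feedback parameter λ = (−3.4) + (+1) + (-0.22) + (+0.165) + (+0.371) = -2.084 W/m²/K.
ΔT = −F/λ = −23/(-2.084) = 11.0 K.

11.0 K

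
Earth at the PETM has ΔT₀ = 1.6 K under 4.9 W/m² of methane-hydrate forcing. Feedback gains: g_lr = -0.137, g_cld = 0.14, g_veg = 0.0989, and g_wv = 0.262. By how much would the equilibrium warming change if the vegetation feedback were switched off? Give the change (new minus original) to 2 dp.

-0.34 K

Original: g = 0.3639, ΔT = 1.6/(1−0.3639) = 2.5153 K.
Without vegetation: g' = 0.265, ΔT' = 1.6/(1−0.265) = 2.1769 K.
Change = 2.1769 − 2.5153 = -0.34 K.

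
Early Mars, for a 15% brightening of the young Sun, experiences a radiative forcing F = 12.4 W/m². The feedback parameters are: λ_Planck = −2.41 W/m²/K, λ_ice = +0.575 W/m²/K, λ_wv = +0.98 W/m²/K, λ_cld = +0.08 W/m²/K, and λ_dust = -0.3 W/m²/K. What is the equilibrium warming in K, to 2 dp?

11.53 K

Net feedback parameter λ = (−2.41) + (+0.575) + (+0.98) + (+0.08) + (-0.3) = -1.075 W/m²/K.
ΔT = −F/λ = −12.4/(-1.075) = 11.53 K.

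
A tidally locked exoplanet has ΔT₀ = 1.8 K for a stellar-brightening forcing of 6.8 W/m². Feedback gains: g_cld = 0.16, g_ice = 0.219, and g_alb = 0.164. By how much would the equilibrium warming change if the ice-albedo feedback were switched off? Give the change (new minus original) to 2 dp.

Original: g = 0.543, ΔT = 1.8/(1−0.543) = 3.9387 K.
Without ice-albedo: g' = 0.324, ΔT' = 1.8/(1−0.324) = 2.6627 K.
Change = 2.6627 − 3.9387 = -1.28 K.

-1.28 K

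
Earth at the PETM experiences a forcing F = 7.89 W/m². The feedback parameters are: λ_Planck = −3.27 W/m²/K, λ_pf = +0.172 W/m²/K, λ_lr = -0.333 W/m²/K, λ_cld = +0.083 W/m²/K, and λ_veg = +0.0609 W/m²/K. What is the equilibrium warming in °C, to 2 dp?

2.40 °C

Net feedback parameter λ = (−3.27) + (+0.172) + (-0.333) + (+0.083) + (+0.0609) = -3.2871 W/m²/K.
ΔT = −F/λ = −7.89/(-3.2871) = 2.40 °C.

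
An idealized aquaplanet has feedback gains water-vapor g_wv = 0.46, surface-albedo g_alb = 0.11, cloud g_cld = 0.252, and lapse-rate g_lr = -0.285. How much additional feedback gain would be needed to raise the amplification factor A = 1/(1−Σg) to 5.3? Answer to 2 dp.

Current total gain = 0.537.
Target gain for A = 5.3: g* = 1 − 1/5.3 = 0.8113.
Additional gain needed = 0.8113 − 0.537 = 0.27.

0.27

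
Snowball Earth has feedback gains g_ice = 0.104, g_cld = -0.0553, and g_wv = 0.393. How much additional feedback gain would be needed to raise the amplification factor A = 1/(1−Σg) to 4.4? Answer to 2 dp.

0.33

Current total gain = 0.4417.
Target gain for A = 4.4: g* = 1 − 1/4.4 = 0.7727.
Additional gain needed = 0.7727 − 0.4417 = 0.33.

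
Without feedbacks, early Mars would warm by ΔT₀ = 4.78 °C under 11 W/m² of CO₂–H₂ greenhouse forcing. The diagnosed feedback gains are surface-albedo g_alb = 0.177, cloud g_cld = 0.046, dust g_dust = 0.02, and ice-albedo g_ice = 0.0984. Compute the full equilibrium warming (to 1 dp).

Total gain g = 0.177 + 0.046 + 0.02 + 0.0984 = 0.3414.
Amplification A = 1/(1 − 0.3414) = 1.518.
ΔT = 4.78 × 1.518 = 7.3 °C.

7.3 °C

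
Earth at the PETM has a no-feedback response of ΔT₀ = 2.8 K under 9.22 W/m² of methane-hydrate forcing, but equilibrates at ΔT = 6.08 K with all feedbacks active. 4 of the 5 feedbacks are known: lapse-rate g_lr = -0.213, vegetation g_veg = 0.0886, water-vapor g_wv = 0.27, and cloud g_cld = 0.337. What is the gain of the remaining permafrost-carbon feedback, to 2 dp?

0.06

Amplification A = ΔT/ΔT₀ = 6.08/2.8 = 2.171.
Total gain g = 1 − 1/A = 1 − 1/2.171 = 0.5394.
Known gains sum to -0.213 + 0.0886 + 0.27 + 0.337 = 0.4826.
g_pf = 0.5394 − 0.4826 = 0.06.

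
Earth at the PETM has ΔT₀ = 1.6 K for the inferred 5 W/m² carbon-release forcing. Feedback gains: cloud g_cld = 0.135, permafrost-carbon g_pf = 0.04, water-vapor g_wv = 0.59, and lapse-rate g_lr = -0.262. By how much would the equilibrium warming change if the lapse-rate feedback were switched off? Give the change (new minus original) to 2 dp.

3.59 K

Original: g = 0.503, ΔT = 1.6/(1−0.503) = 3.2193 K.
Without lapse-rate: g' = 0.765, ΔT' = 1.6/(1−0.765) = 6.8085 K.
Change = 6.8085 − 3.2193 = 3.59 K.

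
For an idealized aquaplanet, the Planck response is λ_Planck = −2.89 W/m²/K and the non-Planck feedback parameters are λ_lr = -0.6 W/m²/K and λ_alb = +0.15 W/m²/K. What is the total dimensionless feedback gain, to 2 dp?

-0.16

Convert to gains: g_lr = -0.6/2.89 = -0.2076; g_alb = 0.15/2.89 = 0.0519.
Total gain g = -0.1557.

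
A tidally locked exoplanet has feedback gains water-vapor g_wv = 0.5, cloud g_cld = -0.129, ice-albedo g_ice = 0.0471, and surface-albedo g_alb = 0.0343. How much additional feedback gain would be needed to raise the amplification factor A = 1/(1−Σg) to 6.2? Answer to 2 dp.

0.39

Current total gain = 0.4524.
Target gain for A = 6.2: g* = 1 − 1/6.2 = 0.8387.
Additional gain needed = 0.8387 − 0.4524 = 0.39.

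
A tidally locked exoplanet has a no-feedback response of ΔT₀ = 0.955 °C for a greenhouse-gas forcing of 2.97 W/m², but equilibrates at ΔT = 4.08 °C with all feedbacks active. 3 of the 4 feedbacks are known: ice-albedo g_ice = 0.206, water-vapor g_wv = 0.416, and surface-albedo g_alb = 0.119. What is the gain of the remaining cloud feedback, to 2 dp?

Amplification A = ΔT/ΔT₀ = 4.08/0.955 = 4.272.
Total gain g = 1 − 1/A = 1 − 1/4.272 = 0.7659.
Known gains sum to 0.206 + 0.416 + 0.119 = 0.741.
g_cld = 0.7659 − 0.741 = 0.02.

0.02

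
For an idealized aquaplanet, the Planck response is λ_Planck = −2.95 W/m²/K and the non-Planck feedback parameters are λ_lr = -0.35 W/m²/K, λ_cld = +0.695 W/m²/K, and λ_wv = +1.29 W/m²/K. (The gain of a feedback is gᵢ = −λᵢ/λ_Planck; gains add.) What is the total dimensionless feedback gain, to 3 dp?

Convert to gains: g_lr = -0.35/2.95 = -0.1186; g_cld = 0.695/2.95 = 0.2356; g_wv = 1.29/2.95 = 0.4373.
Total gain g = 0.5543.

0.554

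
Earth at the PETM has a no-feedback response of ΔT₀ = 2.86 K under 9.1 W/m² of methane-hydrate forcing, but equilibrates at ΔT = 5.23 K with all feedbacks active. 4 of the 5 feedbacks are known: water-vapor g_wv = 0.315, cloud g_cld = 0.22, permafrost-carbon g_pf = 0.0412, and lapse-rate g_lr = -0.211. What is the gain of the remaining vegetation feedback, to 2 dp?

0.09

Amplification A = ΔT/ΔT₀ = 5.23/2.86 = 1.829.
Total gain g = 1 − 1/A = 1 − 1/1.829 = 0.4533.
Known gains sum to 0.315 + 0.22 + 0.0412 − 0.211 = 0.3652.
g_veg = 0.4533 − 0.3652 = 0.09.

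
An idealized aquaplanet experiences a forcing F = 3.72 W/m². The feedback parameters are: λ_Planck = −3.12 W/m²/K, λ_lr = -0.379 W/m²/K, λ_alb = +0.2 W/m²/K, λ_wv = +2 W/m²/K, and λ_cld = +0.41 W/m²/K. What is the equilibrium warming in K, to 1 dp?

4.2 K

Net feedback parameter λ = (−3.12) + (-0.379) + (+0.2) + (+2) + (+0.41) = -0.889 W/m²/K.
ΔT = −F/λ = −3.72/(-0.889) = 4.2 K.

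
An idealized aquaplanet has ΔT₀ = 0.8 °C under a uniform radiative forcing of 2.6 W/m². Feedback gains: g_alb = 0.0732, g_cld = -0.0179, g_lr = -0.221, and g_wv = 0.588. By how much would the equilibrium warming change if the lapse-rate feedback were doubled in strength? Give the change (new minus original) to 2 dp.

-0.38 °C

Original: g = 0.4223, ΔT = 0.8/(1−0.4223) = 1.3848 °C.
With doubled lapse-rate: g' = 0.2013, ΔT' = 0.8/(1−0.2013) = 1.0016 °C.
Change = 1.0016 − 1.3848 = -0.38 °C.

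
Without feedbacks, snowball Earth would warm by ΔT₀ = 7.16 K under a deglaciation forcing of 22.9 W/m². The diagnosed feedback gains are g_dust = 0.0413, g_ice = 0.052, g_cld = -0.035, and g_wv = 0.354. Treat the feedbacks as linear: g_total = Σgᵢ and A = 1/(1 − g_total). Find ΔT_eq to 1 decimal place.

12.2 K

Total gain g = 0.0413 + 0.052 − 0.035 + 0.354 = 0.4123.
Amplification A = 1/(1 − 0.4123) = 1.702.
ΔT = 7.16 × 1.702 = 12.2 K.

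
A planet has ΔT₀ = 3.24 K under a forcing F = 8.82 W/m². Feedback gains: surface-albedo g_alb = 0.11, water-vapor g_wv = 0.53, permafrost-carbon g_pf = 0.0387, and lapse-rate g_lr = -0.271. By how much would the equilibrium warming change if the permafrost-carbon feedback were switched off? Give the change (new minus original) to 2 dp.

-0.34 K

Original: g = 0.4077, ΔT = 3.24/(1−0.4077) = 5.4702 K.
Without permafrost-carbon: g' = 0.369, ΔT' = 3.24/(1−0.369) = 5.1347 K.
Change = 5.1347 − 5.4702 = -0.34 K.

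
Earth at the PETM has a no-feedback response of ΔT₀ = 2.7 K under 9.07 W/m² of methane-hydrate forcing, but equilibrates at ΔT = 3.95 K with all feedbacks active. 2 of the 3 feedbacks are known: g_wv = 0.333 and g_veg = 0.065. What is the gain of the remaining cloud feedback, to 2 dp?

Amplification A = ΔT/ΔT₀ = 3.95/2.7 = 1.463.
Total gain g = 1 − 1/A = 1 − 1/1.463 = 0.3165.
Known gains sum to 0.333 + 0.065 = 0.398.
g_cld = 0.3165 − 0.398 = -0.08.

-0.08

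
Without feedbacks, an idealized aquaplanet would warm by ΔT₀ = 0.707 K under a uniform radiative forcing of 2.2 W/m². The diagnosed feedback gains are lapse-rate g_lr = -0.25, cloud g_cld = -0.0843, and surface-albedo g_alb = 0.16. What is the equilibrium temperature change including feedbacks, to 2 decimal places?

0.60 K

Total gain g = -0.25 − 0.0843 + 0.16 = -0.1743.
Amplification A = 1/(1 + 0.1743) = 0.8516.
ΔT = 0.707 × 0.8516 = 0.60 K.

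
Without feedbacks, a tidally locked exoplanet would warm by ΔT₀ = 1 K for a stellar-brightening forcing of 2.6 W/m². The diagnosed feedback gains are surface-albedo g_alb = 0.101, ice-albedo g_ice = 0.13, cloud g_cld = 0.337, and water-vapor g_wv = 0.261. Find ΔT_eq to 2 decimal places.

Total gain g = 0.101 + 0.13 + 0.337 + 0.261 = 0.829.
Amplification A = 1/(1 − 0.829) = 5.848.
ΔT = 1 × 5.848 = 5.85 K.

5.85 K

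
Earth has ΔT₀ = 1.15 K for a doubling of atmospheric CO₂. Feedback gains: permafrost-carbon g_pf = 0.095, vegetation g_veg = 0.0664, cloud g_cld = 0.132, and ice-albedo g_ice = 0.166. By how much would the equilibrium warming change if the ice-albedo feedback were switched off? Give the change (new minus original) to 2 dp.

Original: g = 0.4594, ΔT = 1.15/(1−0.4594) = 2.1273 K.
Without ice-albedo: g' = 0.2934, ΔT' = 1.15/(1−0.2934) = 1.6275 K.
Change = 1.6275 − 2.1273 = -0.50 K.

-0.50 K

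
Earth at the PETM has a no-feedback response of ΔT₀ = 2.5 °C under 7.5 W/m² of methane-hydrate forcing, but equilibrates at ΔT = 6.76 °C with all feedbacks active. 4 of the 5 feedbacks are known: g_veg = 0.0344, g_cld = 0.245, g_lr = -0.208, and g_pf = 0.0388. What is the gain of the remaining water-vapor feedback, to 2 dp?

Amplification A = ΔT/ΔT₀ = 6.76/2.5 = 2.704.
Total gain g = 1 − 1/A = 1 − 1/2.704 = 0.6302.
Known gains sum to 0.0344 + 0.245 − 0.208 + 0.0388 = 0.1102.
g_wv = 0.6302 − 0.1102 = 0.52.

0.52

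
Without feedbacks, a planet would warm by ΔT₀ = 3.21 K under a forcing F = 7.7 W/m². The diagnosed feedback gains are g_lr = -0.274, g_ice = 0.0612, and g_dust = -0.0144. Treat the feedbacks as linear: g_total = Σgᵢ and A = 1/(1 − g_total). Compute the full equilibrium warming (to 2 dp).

Total gain g = -0.274 + 0.0612 − 0.0144 = -0.2272.
Amplification A = 1/(1 + 0.2272) = 0.8149.
ΔT = 3.21 × 0.8149 = 2.62 K.

2.62 K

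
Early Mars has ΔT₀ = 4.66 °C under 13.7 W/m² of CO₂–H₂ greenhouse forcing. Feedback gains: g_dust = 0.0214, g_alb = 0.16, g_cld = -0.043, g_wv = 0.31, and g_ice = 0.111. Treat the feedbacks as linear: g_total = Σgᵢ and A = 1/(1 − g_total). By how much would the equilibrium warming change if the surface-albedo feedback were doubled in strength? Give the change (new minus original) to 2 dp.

6.03 °C

Original: g = 0.5594, ΔT = 4.66/(1−0.5594) = 10.5765 °C.
With doubled surface-albedo: g' = 0.7194, ΔT' = 4.66/(1−0.7194) = 16.6073 °C.
Change = 16.6073 − 10.5765 = 6.03 °C.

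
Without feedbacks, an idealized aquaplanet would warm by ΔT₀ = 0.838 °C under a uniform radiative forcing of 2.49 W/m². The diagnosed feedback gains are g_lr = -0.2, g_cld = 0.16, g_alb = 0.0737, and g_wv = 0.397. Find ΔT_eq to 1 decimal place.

Total gain g = -0.2 + 0.16 + 0.0737 + 0.397 = 0.4307.
Amplification A = 1/(1 − 0.4307) = 1.757.
ΔT = 0.838 × 1.757 = 1.5 °C.

1.5 °C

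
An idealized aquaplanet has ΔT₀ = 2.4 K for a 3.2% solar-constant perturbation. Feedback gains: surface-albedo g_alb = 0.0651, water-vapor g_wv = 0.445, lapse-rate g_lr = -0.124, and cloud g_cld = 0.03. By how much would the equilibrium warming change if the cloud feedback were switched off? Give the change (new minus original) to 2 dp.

-0.20 K

Original: g = 0.4161, ΔT = 2.4/(1−0.4161) = 4.1103 K.
Without cloud: g' = 0.3861, ΔT' = 2.4/(1−0.3861) = 3.9094 K.
Change = 3.9094 − 4.1103 = -0.20 K.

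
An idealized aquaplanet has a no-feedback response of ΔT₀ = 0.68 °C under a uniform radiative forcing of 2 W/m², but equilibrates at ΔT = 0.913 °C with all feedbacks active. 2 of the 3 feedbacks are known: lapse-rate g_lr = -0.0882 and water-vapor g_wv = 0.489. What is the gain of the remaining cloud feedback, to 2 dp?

Amplification A = ΔT/ΔT₀ = 0.913/0.68 = 1.343.
Total gain g = 1 − 1/A = 1 − 1/1.343 = 0.2554.
Known gains sum to -0.0882 + 0.489 = 0.4008.
g_cld = 0.2554 − 0.4008 = -0.15.

-0.15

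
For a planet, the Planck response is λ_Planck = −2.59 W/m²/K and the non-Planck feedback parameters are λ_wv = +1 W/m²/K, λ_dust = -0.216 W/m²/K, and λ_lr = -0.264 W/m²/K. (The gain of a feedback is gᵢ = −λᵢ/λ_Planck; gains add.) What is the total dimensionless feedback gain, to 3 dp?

0.201

Convert to gains: g_wv = 1/2.59 = 0.3861; g_dust = -0.216/2.59 = -0.0834; g_lr = -0.264/2.59 = -0.1019.
Total gain g = 0.2008.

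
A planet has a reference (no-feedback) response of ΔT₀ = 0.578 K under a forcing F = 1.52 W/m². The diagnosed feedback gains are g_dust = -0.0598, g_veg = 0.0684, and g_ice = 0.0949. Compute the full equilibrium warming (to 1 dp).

Total gain g = -0.0598 + 0.0684 + 0.0949 = 0.1035.
Amplification A = 1/(1 − 0.1035) = 1.115.
ΔT = 0.578 × 1.115 = 0.6 K.

0.6 K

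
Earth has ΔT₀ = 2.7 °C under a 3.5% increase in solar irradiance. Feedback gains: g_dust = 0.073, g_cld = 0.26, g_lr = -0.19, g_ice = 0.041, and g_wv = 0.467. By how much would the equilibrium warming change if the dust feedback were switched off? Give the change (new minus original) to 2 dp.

-1.34 °C

Original: g = 0.651, ΔT = 2.7/(1−0.651) = 7.7364 °C.
Without dust: g' = 0.578, ΔT' = 2.7/(1−0.578) = 6.3981 °C.
Change = 6.3981 − 7.7364 = -1.34 °C.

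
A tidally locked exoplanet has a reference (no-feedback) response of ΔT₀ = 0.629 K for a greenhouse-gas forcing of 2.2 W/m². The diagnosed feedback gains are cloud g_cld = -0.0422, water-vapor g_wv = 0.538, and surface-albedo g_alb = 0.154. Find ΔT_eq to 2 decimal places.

1.80 K

Total gain g = -0.0422 + 0.538 + 0.154 = 0.6498.
Amplification A = 1/(1 − 0.6498) = 2.856.
ΔT = 0.629 × 2.856 = 1.80 K.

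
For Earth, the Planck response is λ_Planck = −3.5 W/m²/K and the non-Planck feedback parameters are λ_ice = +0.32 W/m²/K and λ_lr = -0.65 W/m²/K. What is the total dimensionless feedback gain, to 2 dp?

-0.09

Convert to gains: g_ice = 0.32/3.5 = 0.09143; g_lr = -0.65/3.5 = -0.1857.
Total gain g = -0.09427.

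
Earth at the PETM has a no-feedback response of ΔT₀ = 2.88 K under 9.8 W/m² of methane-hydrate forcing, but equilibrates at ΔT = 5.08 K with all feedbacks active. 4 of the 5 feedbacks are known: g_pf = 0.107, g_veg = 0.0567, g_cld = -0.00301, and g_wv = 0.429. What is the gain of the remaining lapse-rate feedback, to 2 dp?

Amplification A = ΔT/ΔT₀ = 5.08/2.88 = 1.764.
Total gain g = 1 − 1/A = 1 − 1/1.764 = 0.4331.
Known gains sum to 0.107 + 0.0567 − 0.00301 + 0.429 = 0.58969.
g_lr = 0.4331 − 0.58969 = -0.16.

-0.16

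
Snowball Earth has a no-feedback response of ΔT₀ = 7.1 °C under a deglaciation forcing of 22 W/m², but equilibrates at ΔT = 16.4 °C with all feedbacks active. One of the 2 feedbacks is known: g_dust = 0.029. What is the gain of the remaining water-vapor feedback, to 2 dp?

Amplification A = ΔT/ΔT₀ = 16.4/7.1 = 2.31.
Total gain g = 1 − 1/A = 1 − 1/2.31 = 0.5671.
The known gain is 0.029.
g_wv = 0.5671 − 0.029 = 0.54.

0.54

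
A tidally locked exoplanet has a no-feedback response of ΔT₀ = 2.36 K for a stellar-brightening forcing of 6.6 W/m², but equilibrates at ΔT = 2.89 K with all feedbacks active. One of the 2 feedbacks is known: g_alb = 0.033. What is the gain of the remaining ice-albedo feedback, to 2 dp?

Amplification A = ΔT/ΔT₀ = 2.89/2.36 = 1.225.
Total gain g = 1 − 1/A = 1 − 1/1.225 = 0.1837.
The known gain is 0.033.
g_ice = 0.1837 − 0.033 = 0.15.

0.15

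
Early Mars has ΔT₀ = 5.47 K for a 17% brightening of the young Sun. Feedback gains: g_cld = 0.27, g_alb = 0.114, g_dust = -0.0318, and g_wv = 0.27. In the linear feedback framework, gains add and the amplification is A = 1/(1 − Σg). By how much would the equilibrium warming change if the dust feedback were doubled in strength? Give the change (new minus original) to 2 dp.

-1.12 K

Original: g = 0.6222, ΔT = 5.47/(1−0.6222) = 14.4786 K.
With doubled dust: g' = 0.5904, ΔT' = 5.47/(1−0.5904) = 13.3545 K.
Change = 13.3545 − 14.4786 = -1.12 K.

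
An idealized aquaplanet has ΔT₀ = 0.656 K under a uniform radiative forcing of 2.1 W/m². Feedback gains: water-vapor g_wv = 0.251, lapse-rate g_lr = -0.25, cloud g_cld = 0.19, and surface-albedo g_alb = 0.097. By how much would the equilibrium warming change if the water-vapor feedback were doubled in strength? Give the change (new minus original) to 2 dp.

0.50 K

Original: g = 0.288, ΔT = 0.656/(1−0.288) = 0.9213 K.
With doubled water-vapor: g' = 0.539, ΔT' = 0.656/(1−0.539) = 1.4230 K.
Change = 1.4230 − 0.9213 = 0.50 K.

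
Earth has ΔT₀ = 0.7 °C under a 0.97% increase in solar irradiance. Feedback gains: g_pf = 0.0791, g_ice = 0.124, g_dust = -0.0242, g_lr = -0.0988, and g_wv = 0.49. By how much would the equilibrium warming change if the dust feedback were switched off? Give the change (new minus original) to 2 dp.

0.10 °C

Original: g = 0.5701, ΔT = 0.7/(1−0.5701) = 1.6283 °C.
Without dust: g' = 0.5943, ΔT' = 0.7/(1−0.5943) = 1.7254 °C.
Change = 1.7254 − 1.6283 = 0.10 °C.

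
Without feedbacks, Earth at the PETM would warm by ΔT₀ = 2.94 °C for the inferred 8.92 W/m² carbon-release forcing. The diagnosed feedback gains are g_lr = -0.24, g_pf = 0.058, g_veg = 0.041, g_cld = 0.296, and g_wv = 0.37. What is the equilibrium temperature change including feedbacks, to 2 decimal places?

Total gain g = -0.24 + 0.058 + 0.041 + 0.296 + 0.37 = 0.525.
Amplification A = 1/(1 − 0.525) = 2.105.
ΔT = 2.94 × 2.105 = 6.19 °C.

6.19 °C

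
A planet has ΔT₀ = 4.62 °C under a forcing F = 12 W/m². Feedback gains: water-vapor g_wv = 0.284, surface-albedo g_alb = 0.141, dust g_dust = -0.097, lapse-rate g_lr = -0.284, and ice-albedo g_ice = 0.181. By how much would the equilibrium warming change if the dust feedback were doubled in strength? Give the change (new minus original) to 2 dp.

Original: g = 0.225, ΔT = 4.62/(1−0.225) = 5.9613 °C.
With doubled dust: g' = 0.128, ΔT' = 4.62/(1−0.128) = 5.2982 °C.
Change = 5.2982 − 5.9613 = -0.66 °C.

-0.66 °C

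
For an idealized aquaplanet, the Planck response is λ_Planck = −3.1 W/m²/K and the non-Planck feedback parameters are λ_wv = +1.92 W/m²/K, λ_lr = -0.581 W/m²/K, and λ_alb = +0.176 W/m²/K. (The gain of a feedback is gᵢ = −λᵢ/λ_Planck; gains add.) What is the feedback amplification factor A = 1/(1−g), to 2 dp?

1.96

Convert to gains: g_wv = 1.92/3.1 = 0.6194; g_lr = -0.581/3.1 = -0.1874; g_alb = 0.176/3.1 = 0.05677.
Total gain g = 0.48877.
A = 1/(1 − 0.48877) = 1.96.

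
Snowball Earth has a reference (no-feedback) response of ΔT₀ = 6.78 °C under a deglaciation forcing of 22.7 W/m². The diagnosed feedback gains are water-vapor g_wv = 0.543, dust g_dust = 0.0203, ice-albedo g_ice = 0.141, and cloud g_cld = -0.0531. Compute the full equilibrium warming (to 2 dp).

Total gain g = 0.543 + 0.0203 + 0.141 − 0.0531 = 0.6512.
Amplification A = 1/(1 − 0.6512) = 2.867.
ΔT = 6.78 × 2.867 = 19.44 °C.

19.44 °C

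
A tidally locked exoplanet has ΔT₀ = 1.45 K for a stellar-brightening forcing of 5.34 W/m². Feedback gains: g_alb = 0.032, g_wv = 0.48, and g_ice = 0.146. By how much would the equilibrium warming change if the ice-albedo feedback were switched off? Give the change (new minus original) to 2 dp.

Original: g = 0.658, ΔT = 1.45/(1−0.658) = 4.2398 K.
Without ice-albedo: g' = 0.512, ΔT' = 1.45/(1−0.512) = 2.9713 K.
Change = 2.9713 − 4.2398 = -1.27 K.

-1.27 K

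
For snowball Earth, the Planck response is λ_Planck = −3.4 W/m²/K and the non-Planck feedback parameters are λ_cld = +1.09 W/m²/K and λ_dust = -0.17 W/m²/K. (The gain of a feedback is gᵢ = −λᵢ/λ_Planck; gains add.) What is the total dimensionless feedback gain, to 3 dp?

0.271

Convert to gains: g_cld = 1.09/3.4 = 0.3206; g_dust = -0.17/3.4 = -0.05.
Total gain g = 0.2706.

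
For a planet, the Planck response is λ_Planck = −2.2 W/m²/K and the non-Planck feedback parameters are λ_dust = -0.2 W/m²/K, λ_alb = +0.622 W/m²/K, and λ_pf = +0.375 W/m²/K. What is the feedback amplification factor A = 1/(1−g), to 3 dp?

1.568

Convert to gains: g_dust = -0.2/2.2 = -0.09091; g_alb = 0.622/2.2 = 0.2827; g_pf = 0.375/2.2 = 0.1705.
Total gain g = 0.36229.
A = 1/(1 − 0.36229) = 1.568.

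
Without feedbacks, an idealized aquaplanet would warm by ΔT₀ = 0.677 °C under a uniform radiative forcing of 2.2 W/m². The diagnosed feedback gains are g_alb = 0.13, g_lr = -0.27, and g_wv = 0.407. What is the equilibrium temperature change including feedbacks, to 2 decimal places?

0.92 °C

Total gain g = 0.13 − 0.27 + 0.407 = 0.267.
Amplification A = 1/(1 − 0.267) = 1.364.
ΔT = 0.677 × 1.364 = 0.92 °C.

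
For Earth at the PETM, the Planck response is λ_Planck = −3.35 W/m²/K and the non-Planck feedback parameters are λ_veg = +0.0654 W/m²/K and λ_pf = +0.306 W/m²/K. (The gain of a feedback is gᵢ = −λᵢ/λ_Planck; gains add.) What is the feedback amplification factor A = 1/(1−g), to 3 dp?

Convert to gains: g_veg = 0.0654/3.35 = 0.01952; g_pf = 0.306/3.35 = 0.09134.
Total gain g = 0.11086.
A = 1/(1 − 0.11086) = 1.125.

1.125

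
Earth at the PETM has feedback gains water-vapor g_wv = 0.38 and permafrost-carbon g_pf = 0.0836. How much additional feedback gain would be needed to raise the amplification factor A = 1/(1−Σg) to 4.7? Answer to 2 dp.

0.32

Current total gain = 0.4636.
Target gain for A = 4.7: g* = 1 − 1/4.7 = 0.7872.
Additional gain needed = 0.7872 − 0.4636 = 0.32.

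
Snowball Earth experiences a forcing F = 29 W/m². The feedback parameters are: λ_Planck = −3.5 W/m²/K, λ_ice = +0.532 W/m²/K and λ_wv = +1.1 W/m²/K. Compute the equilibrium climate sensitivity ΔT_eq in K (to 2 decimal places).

15.52 K

Net feedback parameter λ = (−3.5) + (+0.532) + (+1.1) = -1.868 W/m²/K.
ΔT = −F/λ = −29/(-1.868) = 15.52 K.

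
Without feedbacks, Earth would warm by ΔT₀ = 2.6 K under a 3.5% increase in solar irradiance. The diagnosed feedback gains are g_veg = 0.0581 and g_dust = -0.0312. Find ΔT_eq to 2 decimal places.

Total gain g = 0.0581 − 0.0312 = 0.0269.
Amplification A = 1/(1 − 0.0269) = 1.028.
ΔT = 2.6 × 1.028 = 2.67 K.

2.67 K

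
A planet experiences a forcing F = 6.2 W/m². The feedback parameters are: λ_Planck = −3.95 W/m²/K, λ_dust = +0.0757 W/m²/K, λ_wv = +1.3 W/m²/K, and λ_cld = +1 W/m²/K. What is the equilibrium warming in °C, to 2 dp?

Net feedback parameter λ = (−3.95) + (+0.0757) + (+1.3) + (+1) = -1.5743 W/m²/K.
ΔT = −F/λ = −6.2/(-1.5743) = 3.94 °C.

3.94 °C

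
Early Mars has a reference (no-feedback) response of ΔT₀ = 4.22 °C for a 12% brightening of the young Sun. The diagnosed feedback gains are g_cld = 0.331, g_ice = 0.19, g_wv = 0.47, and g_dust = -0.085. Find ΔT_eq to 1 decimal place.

44.9 °C

Total gain g = 0.331 + 0.19 + 0.47 − 0.085 = 0.906.
Amplification A = 1/(1 − 0.906) = 10.64.
ΔT = 4.22 × 10.64 = 44.9 °C.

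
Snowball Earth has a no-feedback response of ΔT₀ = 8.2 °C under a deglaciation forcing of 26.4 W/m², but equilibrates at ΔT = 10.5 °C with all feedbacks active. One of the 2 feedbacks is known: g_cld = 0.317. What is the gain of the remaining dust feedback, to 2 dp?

-0.10

Amplification A = ΔT/ΔT₀ = 10.5/8.2 = 1.28.
Total gain g = 1 − 1/A = 1 − 1/1.28 = 0.2188.
The known gain is 0.317.
g_dust = 0.2188 − 0.317 = -0.10.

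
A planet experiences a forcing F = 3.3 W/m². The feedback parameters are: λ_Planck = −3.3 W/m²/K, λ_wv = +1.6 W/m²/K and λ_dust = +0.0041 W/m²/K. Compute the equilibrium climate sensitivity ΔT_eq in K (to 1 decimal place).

1.9 K

Net feedback parameter λ = (−3.3) + (+1.6) + (+0.0041) = -1.6959 W/m²/K.
ΔT = −F/λ = −3.3/(-1.6959) = 1.9 K.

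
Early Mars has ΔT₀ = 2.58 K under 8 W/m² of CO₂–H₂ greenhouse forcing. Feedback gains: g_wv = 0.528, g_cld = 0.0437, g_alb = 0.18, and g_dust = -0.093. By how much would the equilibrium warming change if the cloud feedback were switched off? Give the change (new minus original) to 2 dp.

Original: g = 0.6587, ΔT = 2.58/(1−0.6587) = 7.5593 K.
Without cloud: g' = 0.615, ΔT' = 2.58/(1−0.615) = 6.7013 K.
Change = 6.7013 − 7.5593 = -0.86 K.

-0.86 K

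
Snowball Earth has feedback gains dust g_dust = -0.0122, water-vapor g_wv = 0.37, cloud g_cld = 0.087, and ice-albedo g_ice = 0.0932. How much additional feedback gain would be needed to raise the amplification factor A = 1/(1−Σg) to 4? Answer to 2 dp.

0.21

Current total gain = 0.538.
Target gain for A = 4: g* = 1 − 1/4 = 0.75.
Additional gain needed = 0.75 − 0.538 = 0.21.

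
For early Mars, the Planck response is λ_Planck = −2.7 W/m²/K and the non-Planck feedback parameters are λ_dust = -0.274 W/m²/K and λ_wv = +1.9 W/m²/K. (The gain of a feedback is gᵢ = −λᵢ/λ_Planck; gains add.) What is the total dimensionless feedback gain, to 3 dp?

0.602

Convert to gains: g_dust = -0.274/2.7 = -0.1015; g_wv = 1.9/2.7 = 0.7037.
Total gain g = 0.6022.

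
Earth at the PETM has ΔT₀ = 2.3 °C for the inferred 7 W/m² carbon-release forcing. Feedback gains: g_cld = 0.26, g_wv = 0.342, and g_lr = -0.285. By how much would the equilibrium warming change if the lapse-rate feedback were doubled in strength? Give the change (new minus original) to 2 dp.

Original: g = 0.317, ΔT = 2.3/(1−0.317) = 3.3675 °C.
With doubled lapse-rate: g' = 0.032, ΔT' = 2.3/(1−0.032) = 2.3760 °C.
Change = 2.3760 − 3.3675 = -0.99 °C.

-0.99 °C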